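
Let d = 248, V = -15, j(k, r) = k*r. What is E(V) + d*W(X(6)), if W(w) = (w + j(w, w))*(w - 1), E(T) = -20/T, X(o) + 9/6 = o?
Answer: 64453/3 ≈ 21484.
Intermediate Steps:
X(o) = -3/2 + o
W(w) = (-1 + w)*(w + w²) (W(w) = (w + w*w)*(w - 1) = (w + w²)*(-1 + w) = (-1 + w)*(w + w²))
E(V) + d*W(X(6)) = -20/(-15) + 248*((-3/2 + 6)³ - (-3/2 + 6)) = -20*(-1/15) + 248*((9/2)³ - 1*9/2) = 4/3 + 248*(729/8 - 9/2) = 4/3 + 248*(693/8) = 4/3 + 21483 = 64453/3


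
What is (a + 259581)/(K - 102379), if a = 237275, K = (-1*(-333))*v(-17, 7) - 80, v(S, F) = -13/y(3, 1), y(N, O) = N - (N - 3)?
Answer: -248428/51951 ≈ -4.7820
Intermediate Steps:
y(N, O) = 3 (y(N, O) = N - (-3 + N) = N + (3 - N) = 3)
v(S, F) = -13/3
K = -1523 (K = -1*(-333)*(-13/3) - 80 = 333*(-13/3) - 80 = -1443 - 80 = -1523)
(a + 259581)/(K - 102379) = (237275 + 259581)/(-1523 - 102379) = 496856/(-103902) = 496856*(-1/103902) = -248428/51951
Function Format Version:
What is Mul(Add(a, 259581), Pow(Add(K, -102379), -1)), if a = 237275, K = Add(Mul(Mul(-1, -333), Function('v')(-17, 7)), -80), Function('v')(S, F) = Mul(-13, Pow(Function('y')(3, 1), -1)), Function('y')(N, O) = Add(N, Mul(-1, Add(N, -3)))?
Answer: Rational(-248428, 51951) ≈ -4.7820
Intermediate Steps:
Function('y')(N, O) = 3 (Function('y')(N, O) = Add(N, Mul(-1, Add(-3, N))) = Add(N, Add(3, Mul(-1, N))) = 3)
Function('v')(S, F) = Rational(-13, 3) (Function('v')(S, F) = Mul(-13, Pow(3, -1)) = Mul(-13, Rational(1, 3)) = Rational(-13, 3))
K = -1523 (K = Add(Mul(Mul(-1, -333), Rational(-13, 3)), -80) = Add(Mul(333, Rational(-13, 3)), -80) = Add(-1443, -80) = -1523)
Mul(Add(a, 259581), Pow(Add(K, -102379), -1)) = Mul(Add(237275, 259581), Pow(Add(-1523, -102379), -1)) = Mul(496856, Pow(-103902, -1)) = Mul(496856, Rational(-1, 103902)) = Rational(-248428, 51951)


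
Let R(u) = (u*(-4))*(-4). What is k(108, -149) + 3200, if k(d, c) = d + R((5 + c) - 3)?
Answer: 956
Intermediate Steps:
R(u) = 16*u (R(u) = -4*u*(-4) = 16*u)
k(d, c) = 32 + d + 16*c (k(d, c) = d + 16*((5 + c) - 3) = d + 16*(2 + c) = d + (32 + 16*c) = 32 + d + 16*c)
k(108, -149) + 3200 = (32 + 108 + 16*(-149)) + 3200 = (32 + 108 - 2384) + 3200 = -2244 + 3200 = 956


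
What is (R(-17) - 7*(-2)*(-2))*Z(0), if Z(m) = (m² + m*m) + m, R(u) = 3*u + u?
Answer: 0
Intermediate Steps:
R(u) = 4*u
Z(m) = m + 2*m² (Z(m) = (m² + m²) + m = 2*m² + m = m + 2*m²)
(R(-17) - 7*(-2)*(-2))*Z(0) = (4*(-17) - 7*(-2)*(-2))*(0*(1 + 2*0)) = (-68 + 14*(-2))*(0*(1 + 0)) = (-68 - 28)*(0*1) = -96*0 = 0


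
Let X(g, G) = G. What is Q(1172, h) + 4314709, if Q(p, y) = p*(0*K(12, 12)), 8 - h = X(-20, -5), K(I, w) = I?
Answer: 4314709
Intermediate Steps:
h = 13 (h = 8 - 1*(-5) = 8 + 5 = 13)
Q(p, y) = 0 (Q(p, y) = p*(0*12) = p*0 = 0)
Q(1172, h) + 4314709 = 0 + 4314709 = 4314709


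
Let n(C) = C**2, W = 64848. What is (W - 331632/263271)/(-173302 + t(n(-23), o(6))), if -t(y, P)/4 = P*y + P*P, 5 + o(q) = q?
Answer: -948459232/2565751409 ≈ -0.36966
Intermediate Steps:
o(q) = -5 + q
t(y, P) = -4*P**2 - 4*P*y (t(y, P) = -4*(P*y + P*P) = -4*(P*y + P**2) = -4*(P**2 + P*y) = -4*P**2 - 4*P*y)
(W - 331632/263271)/(-173302 + t(n(-23), o(6))) = (64848 - 331632/263271)/(-173302 - 4*(-5 + 6)*((-5 + 6) + (-23)**2)) = (64848 - 331632*1/263271)/(-173302 - 4*1*(1 + 529)) = (64848 - 110544/87757)/(-173302 - 4*1*530) = 5690755392/(87757*(-173302 - 2120)) = (5690755392/87757)/(-175422) = (5690755392/87757)*(-1/175422) = -948459232/2565751409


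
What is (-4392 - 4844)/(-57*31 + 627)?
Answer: 2309/285 ≈ 8.1018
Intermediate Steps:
(-4392 - 4844)/(-57*31 + 627) = -9236/(-1767 + 627) = -9236/(-1140) = -9236*(-1/1140) = 2309/285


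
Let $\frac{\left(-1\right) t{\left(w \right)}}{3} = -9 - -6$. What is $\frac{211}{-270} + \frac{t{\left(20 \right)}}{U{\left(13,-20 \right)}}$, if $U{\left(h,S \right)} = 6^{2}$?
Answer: $- \frac{287}{540} \approx -0.53148$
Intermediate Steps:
$t{\left(w \right)} = 9$ ($t{\left(w \right)} = - 3 \left(-9 - -6\right) = - 3 \left(-9 + 6\right) = \left(-3\right) \left(-3\right) = 9$)
$U{\left(h,S \right)} = 36$
$\frac{211}{-270} + \frac{t{\left(20 \right)}}{U{\left(13,-20 \right)}} = \frac{211}{-270} + \frac{9}{36} = 211 \left(- \frac{1}{270}\right) + 9 \cdot \frac{1}{36} = - \frac{211}{270} + \frac{1}{4} = - \frac{287}{540}$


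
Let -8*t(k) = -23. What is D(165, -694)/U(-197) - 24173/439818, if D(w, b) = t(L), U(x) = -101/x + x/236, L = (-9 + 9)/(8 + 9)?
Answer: -142874385/15906751 ≈ -8.9820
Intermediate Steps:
L = 0 (L = 0/17 = 0*(1/17) = 0)
t(k) = 23/8 (t(k) = -1/8*(-23) = 23/8)
U(x) = -101/x + x/236 (U(x) = -101/x + x*(1/236) = -101/x + x/236)
D(w, b) = 23/8
D(165, -694)/U(-197) - 24173/439818 = 23/(8*(-101/(-197) + (1/236)*(-197))) - 24173/439818 = 23/(8*(-101*(-1/197) - 197/236)) - 24173*1/439818 = 23/(8*(101/197 - 197/236)) - 24173/439818 = 23/(8*(-14973/46492)) - 24173/439818 = (23/8)*(-46492/14973) - 24173/439818 = -11623/1302 - 24173/439818 = -142874385/15906751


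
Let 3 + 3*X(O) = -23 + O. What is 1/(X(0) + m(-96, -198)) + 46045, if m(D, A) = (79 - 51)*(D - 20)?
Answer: 449859647/9770 ≈ 46045.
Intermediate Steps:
m(D, A) = -560 + 28*D (m(D, A) = 28*(-20 + D) = -560 + 28*D)
X(O) = -26/3 + O/3 (X(O) = -1 + (-23 + O)/3 = -1 + (-23/3 + O/3) = -26/3 + O/3)
1/(X(0) + m(-96, -198)) + 46045 = 1/((-26/3 + (⅓)*0) + (-560 + 28*(-96))) + 46045 = 1/((-26/3 + 0) + (-560 - 2688)) + 46045 = 1/(-26/3 - 3248) + 46045 = 1/(-9770/3) + 46045 = -3/9770 + 46045 = 449859647/9770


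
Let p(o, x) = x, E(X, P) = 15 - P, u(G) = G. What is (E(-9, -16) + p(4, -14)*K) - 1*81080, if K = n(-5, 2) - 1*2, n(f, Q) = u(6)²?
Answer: -81525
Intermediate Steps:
n(f, Q) = 36 (n(f, Q) = 6² = 36)
K = 34 (K = 36 - 1*2 = 36 - 2 = 34)
(E(-9, -16) + p(4, -14)*K) - 1*81080 = ((15 - 1*(-16)) - 14*34) - 1*81080 = ((15 + 16) - 476) - 81080 = (31 - 476) - 81080 = -445 - 81080 = -81525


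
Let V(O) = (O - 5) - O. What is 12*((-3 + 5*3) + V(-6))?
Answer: 84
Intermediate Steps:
V(O) = -5 (V(O) = (-5 + O) - O = -5)
12*((-3 + 5*3) + V(-6)) = 12*((-3 + 5*3) - 5) = 12*((-3 + 15) - 5) = 12*(12 - 5) = 12*7 = 84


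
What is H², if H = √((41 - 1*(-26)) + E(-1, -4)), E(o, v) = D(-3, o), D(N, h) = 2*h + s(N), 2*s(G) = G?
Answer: 127/2 ≈ 63.500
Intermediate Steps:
s(G) = G/2
D(N, h) = N/2 + 2*h (D(N, h) = 2*h + N/2 = N/2 + 2*h)
E(o, v) = -3/2 + 2*o (E(o, v) = (½)*(-3) + 2*o = -3/2 + 2*o)
H = √254/2 (H = √((41 - 1*(-26)) + (-3/2 + 2*(-1))) = √((41 + 26) + (-3/2 - 2)) = √(67 - 7/2) = √(127/2) = √254/2 ≈ 7.9687)
H² = (√254/2)² = 127/2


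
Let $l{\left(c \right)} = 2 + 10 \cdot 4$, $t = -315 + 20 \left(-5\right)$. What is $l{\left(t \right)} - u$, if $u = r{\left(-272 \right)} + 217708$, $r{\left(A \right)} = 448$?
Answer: $-218114$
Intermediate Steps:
$t = -415$ ($t = -315 - 100 = -415$)
$l{\left(c \right)} = 42$ ($l{\left(c \right)} = 2 + 40 = 42$)
$u = 218156$ ($u = 448 + 217708 = 218156$)
$l{\left(t \right)} - u = 42 - 218156 = -218114$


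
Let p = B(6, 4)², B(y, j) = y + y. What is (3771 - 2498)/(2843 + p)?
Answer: 1273/2987 ≈ 0.42618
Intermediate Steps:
B(y, j) = 2*y
p = 144 (p = (2*6)² = 12² = 144)
(3771 - 2498)/(2843 + p) = (3771 - 2498)/(2843 + 144) = 1273/2987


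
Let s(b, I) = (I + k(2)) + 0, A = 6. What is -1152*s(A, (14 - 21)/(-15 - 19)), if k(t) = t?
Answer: -43200/17 ≈ -2541.2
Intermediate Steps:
s(b, I) = 2 + I (s(b, I) = (I + 2) + 0 = (2 + I) + 0 = 2 + I)
-1152*s(A, (14 - 21)/(-15 - 19)) = -1152*(2 + (14 - 21)/(-15 - 19)) = -1152*(2 - 7/(-34)) = -1152*(2 - 7*(-1/34)) = -1152*(2 + 7/34) = -1152*75/34 = -43200/17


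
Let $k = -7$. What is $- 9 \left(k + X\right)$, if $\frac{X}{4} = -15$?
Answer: $603$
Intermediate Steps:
$X = -60$ ($X = 4 \left(-15\right) = -60$)
$- 9 \left(k + X\right) = - 9 \left(-7 - 60\right) = \left(-9\right) \left(-67\right) = 603$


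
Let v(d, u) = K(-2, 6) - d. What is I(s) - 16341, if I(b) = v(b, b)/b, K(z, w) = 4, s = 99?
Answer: -1617854/99 ≈ -16342.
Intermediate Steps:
v(d, u) = 4 - d
I(b) = (4 - b)/b
I(s) - 16341 = (4 - 1*99)/99 - 16341 = (4 - 99)/99 - 16341 = (1/99)*(-95) - 16341 = -95/99 - 16341 = -1617854/99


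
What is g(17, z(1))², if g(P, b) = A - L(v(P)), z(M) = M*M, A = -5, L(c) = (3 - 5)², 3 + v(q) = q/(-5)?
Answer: 81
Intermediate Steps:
v(q) = -3 - q/5 (v(q) = -3 + q/(-5) = -3 + q*(-⅕) = -3 - q/5)
L(c) = 4 (L(c) = (-2)² = 4)
z(M) = M²
g(P, b) = -9 (g(P, b) = -5 - 1*4 = -5 - 4 = -9)
g(17, z(1))² = (-9)² = 81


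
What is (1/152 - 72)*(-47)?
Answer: 514321/152 ≈ 3383.7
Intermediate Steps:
(1/152 - 72)*(-47) = -10943/152*(-47) = 514321/152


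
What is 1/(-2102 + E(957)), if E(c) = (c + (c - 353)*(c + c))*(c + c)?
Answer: 1/2214520780 ≈ 4.5157e-10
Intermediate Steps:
E(c) = 2*c*(c + 2*c*(-353 + c)) (E(c) = (c + (-353 + c)*(2*c))*(2*c) = (c + 2*c*(-353 + c))*(2*c) = 2*c*(c + 2*c*(-353 + c)))
1/(-2102 + E(957)) = 1/(-2102 + 957**2*(-1410 + 4*957)) = 1/(-2102 + 915849*(-1410 + 3828)) = 1/(-2102 + 915849*2418) = 1/(-2102 + 2214522882) = 1/2214520780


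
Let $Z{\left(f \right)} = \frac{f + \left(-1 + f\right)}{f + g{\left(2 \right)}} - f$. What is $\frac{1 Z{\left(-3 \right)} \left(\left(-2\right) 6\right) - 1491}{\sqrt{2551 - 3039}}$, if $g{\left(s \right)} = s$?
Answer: $\frac{1611 i \sqrt{122}}{244} \approx 72.927 i$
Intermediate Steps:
$Z{\left(f \right)} = - f + \frac{-1 + 2 f}{2 + f}$ ($Z{\left(f \right)} = \frac{f + \left(-1 + f\right)}{f + 2} - f = \frac{-1 + 2 f}{2 + f} - f = - f + \frac{-1 + 2 f}{2 + f}$)
$\frac{1 Z{\left(-3 \right)} \left(\left(-2\right) 6\right) - 1491}{\sqrt{2551 - 3039}} = \frac{1 \frac{-1 - \left(-3\right)^{2}}{2 - 3} \left(\left(-2\right) 6\right) - 1491}{\sqrt{2551 - 3039}} = \frac{1 \frac{-1 - 9}{-1} \left(-12\right) - 1491}{\sqrt{-488}} = \frac{1 \left(- (-1 - 9)\right) \left(-12\right) - 1491}{2 i \sqrt{122}} = \left(1 \left(\left(-1\right) \left(-10\right)\right) \left(-12\right) - 1491\right) \left(- \frac{i \sqrt{122}}{244}\right) = \left(1 \cdot 10 \left(-12\right) - 1491\right) \left(- \frac{i \sqrt{122}}{244}\right) = \left(10 \left(-12\right) - 1491\right) \left(- \frac{i \sqrt{122}}{244}\right) = \left(-120 - 1491\right) \left(- \frac{i \sqrt{122}}{244}\right) = - 1611 \left(- \frac{i \sqrt{122}}{244}\right) = \frac{1611 i \sqrt{122}}{244}$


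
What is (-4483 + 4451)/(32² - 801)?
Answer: -32/223 ≈ -0.14350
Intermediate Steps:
(-4483 + 4451)/(32² - 801) = -32/(1024 - 801) = -32/223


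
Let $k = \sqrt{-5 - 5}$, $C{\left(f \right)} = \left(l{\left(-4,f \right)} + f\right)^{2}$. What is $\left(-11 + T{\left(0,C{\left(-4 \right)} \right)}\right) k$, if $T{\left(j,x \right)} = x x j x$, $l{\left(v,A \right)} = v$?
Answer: $- 11 i \sqrt{10} \approx - 34.785 i$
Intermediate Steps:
$C{\left(f \right)} = \left(-4 + f\right)^{2}$
$T{\left(j,x \right)} = j x^{3}$ ($T{\left(j,x \right)} = x^{2} j x = j x^{2} x = j x^{3}$)
$k = i \sqrt{10}$ ($k = \sqrt{-10} = i \sqrt{10} \approx 3.1623 i$)
$\left(-11 + T{\left(0,C{\left(-4 \right)} \right)}\right) k = \left(-11 + 0 \left(\left(-4 - 4\right)^{2}\right)^{3}\right) i \sqrt{10} = \left(-11 + 0 \left(\left(-8\right)^{2}\right)^{3}\right) i \sqrt{10} = \left(-11 + 0 \cdot 64^{3}\right) i \sqrt{10} = \left(-11 + 0 \cdot 262144\right) i \sqrt{10} = \left(-11 + 0\right) i \sqrt{10} = - 11 i \sqrt{10}$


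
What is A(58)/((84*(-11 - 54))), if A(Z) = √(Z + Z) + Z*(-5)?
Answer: 29/546 - √29/2730 ≈ 0.051141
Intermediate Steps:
A(Z) = -5*Z + √2*√Z (A(Z) = √(2*Z) - 5*Z = √2*√Z - 5*Z = -5*Z + √2*√Z)
A(58)/((84*(-11 - 54))) = (-5*58 + √2*√58)/((84*(-11 - 54))) = (-290 + 2*√29)/((84*(-65))) = (-290 + 2*√29)/(-5460) = (-290 + 2*√29)*(-1/5460) = 29/546 - √29/2730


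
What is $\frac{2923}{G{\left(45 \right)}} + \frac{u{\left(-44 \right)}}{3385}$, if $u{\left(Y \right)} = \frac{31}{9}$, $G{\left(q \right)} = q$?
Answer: $\frac{219878}{3385} \approx 64.957$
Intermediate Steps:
$u{\left(Y \right)} = \frac{31}{9}$ ($u{\left(Y \right)} = 31 \cdot \frac{1}{9} = \frac{31}{9}$)
$\frac{2923}{G{\left(45 \right)}} + \frac{u{\left(-44 \right)}}{3385} = \frac{2923}{45} + \frac{31}{9 \cdot 3385} = 2923 \cdot \frac{1}{45} + \frac{31}{9} \cdot \frac{1}{3385} = \frac{2923}{45} + \frac{31}{30465} = \frac{219878}{3385}$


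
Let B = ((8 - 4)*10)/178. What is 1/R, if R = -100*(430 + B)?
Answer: -89/3829000 ≈ -2.3244e-5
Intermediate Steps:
B = 20/89 (B = (4*10)*(1/178) = 40*(1/178) = 20/89 ≈ 0.22472)
R = -3829000/89 (R = -100*(430 + 20/89) = -100*38290/89 = -3829000/89 ≈ -43023.)
1/R = 1/(-3829000/89) = -89/3829000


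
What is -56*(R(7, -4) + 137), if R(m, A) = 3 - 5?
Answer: -7560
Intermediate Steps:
R(m, A) = -2
-56*(R(7, -4) + 137) = -56*(-2 + 137) = -56*135 = -7560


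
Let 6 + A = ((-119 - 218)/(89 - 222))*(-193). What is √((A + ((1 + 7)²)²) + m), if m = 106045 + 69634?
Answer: 2*√792820847/133 ≈ 423.41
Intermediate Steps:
A = -65839/133 (A = -6 + ((-119 - 218)/(89 - 222))*(-193) = -6 - 337/(-133)*(-193) = -6 - 337*(-1/133)*(-193) = -6 + (337/133)*(-193) = -6 - 65041/133 = -65839/133 ≈ -495.03)
m = 175679
√((A + ((1 + 7)²)²) + m) = √((-65839/133 + ((1 + 7)²)²) + 175679) = √((-65839/133 + (8²)²) + 175679) = √((-65839/133 + 64²) + 175679) = √((-65839/133 + 4096) + 175679) = √(478929/133 + 175679) = √(23844236/133) = 2*√792820847/133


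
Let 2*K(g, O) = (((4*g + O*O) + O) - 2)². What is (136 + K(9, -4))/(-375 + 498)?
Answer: 398/41 ≈ 9.7073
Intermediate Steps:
K(g, O) = (-2 + O + O² + 4*g)²/2 (K(g, O) = (((4*g + O*O) + O) - 2)²/2 = (((4*g + O²) + O) - 2)²/2 = (((O² + 4*g) + O) - 2)²/2 = ((O + O² + 4*g) - 2)²/2 = (-2 + O + O² + 4*g)²/2)
(136 + K(9, -4))/(-375 + 498) = (136 + (-2 - 4 + (-4)² + 4*9)²/2)/(-375 + 498) = (136 + (-2 - 4 + 16 + 36)²/2)/123 = (136 + (½)*46²)*(1/123) = (136 + (½)*2116)*(1/123) = (136 + 1058)*(1/123) = 1194*(1/123) = 398/41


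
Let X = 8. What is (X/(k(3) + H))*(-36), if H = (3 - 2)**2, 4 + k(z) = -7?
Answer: 144/5 ≈ 28.800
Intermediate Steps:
k(z) = -11 (k(z) = -4 - 7 = -11)
H = 1 (H = 1**2 = 1)
(X/(k(3) + H))*(-36) = (8/(-11 + 1))*(-36) = (8/(-10))*(-36) = (8*(-1/10))*(-36) = -4/5*(-36) = 144/5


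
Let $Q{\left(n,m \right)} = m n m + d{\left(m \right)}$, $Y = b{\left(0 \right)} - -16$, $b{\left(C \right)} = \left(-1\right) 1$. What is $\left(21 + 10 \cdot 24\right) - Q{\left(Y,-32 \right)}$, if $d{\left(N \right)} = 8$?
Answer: $-15107$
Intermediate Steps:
$b{\left(C \right)} = -1$
$Y = 15$ ($Y = -1 - -16 = -1 + 16 = 15$)
$Q{\left(n,m \right)} = 8 + n m^{2}$ ($Q{\left(n,m \right)} = m n m + 8 = n m^{2} + 8 = 8 + n m^{2}$)
$\left(21 + 10 \cdot 24\right) - Q{\left(Y,-32 \right)} = \left(21 + 10 \cdot 24\right) - \left(8 + 15 \left(-32\right)^{2}\right) = \left(21 + 240\right) - \left(8 + 15 \cdot 1024\right) = 261 - \left(8 + 15360\right) = 261 - 15368 = -15107$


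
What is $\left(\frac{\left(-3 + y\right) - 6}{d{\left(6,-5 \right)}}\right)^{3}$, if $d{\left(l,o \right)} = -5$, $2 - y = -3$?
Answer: $\frac{64}{125} \approx 0.512$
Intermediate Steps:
$y = 5$ ($y = 2 - -3 = 2 + 3 = 5$)
$\left(\frac{\left(-3 + y\right) - 6}{d{\left(6,-5 \right)}}\right)^{3} = \left(\frac{\left(-3 + 5\right) - 6}{-5}\right)^{3} = \left(\left(2 - 6\right) \left(- \frac{1}{5}\right)\right)^{3} = \left(\left(-4\right) \left(- \frac{1}{5}\right)\right)^{3} = \left(\frac{4}{5}\right)^{3} = \frac{64}{125}$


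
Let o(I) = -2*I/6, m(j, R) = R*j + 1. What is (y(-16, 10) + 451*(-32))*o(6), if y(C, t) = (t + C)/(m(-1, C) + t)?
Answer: 259780/9 ≈ 28864.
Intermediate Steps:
m(j, R) = 1 + R*j
y(C, t) = (C + t)/(1 + t - C) (y(C, t) = (t + C)/((1 + C*(-1)) + t) = (C + t)/((1 - C) + t) = (C + t)/(1 + t - C))
o(I) = -I/3
(y(-16, 10) + 451*(-32))*o(6) = ((-16 + 10)/(1 + 10 - 1*(-16)) + 451*(-32))*(-⅓*6) = (-6/(1 + 10 + 16) - 14432)*(-2) = (-6/27 - 14432)*(-2) = ((1/27)*(-6) - 14432)*(-2) = (-2/9 - 14432)*(-2) = -129890/9*(-2) = 259780/9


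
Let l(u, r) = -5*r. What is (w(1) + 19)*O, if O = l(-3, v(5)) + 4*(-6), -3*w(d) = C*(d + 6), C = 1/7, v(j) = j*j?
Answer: -8344/3 ≈ -2781.3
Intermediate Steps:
v(j) = j**2
C = 1/7 ≈ 0.14286
w(d) = -2/7 - d/21 (w(d) = -(d + 6)/21 = -(6 + d)/21 = -(6/7 + d/7)/3 = -2/7 - d/21)
O = -149 (O = -5*5**2 + 4*(-6) = -5*25 - 24 = -125 - 24 = -149)
(w(1) + 19)*O = ((-2/7 - 1/21*1) + 19)*(-149) = ((-2/7 - 1/21) + 19)*(-149) = (-1/3 + 19)*(-149) = (56/3)*(-149) = -8344/3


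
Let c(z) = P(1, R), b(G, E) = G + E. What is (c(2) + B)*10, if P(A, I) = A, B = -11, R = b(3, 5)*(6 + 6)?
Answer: -100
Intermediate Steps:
b(G, E) = E + G
R = 96 (R = (5 + 3)*(6 + 6) = 8*12 = 96)
c(z) = 1
(c(2) + B)*10 = (1 - 11)*10 = -10*10 = -100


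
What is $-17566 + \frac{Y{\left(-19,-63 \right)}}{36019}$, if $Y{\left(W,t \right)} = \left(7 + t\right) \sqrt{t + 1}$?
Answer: $-17566 - \frac{56 i \sqrt{62}}{36019} \approx -17566.0 - 0.012242 i$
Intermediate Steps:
$Y{\left(W,t \right)} = \sqrt{1 + t} \left(7 + t\right)$ ($Y{\left(W,t \right)} = \left(7 + t\right) \sqrt{1 + t} = \sqrt{1 + t} \left(7 + t\right)$)
$-17566 + \frac{Y{\left(-19,-63 \right)}}{36019} = -17566 + \frac{\sqrt{1 - 63} \left(7 - 63\right)}{36019} = -17566 + \sqrt{-62} \left(-56\right) \frac{1}{36019} = -17566 + i \sqrt{62} \left(-56\right) \frac{1}{36019} = -17566 + - 56 i \sqrt{62} \cdot \frac{1}{36019} = -17566 - \frac{56 i \sqrt{62}}{36019}$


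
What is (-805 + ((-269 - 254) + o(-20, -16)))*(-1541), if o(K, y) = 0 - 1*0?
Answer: 2046448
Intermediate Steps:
o(K, y) = 0 (o(K, y) = 0 + 0 = 0)
(-805 + ((-269 - 254) + o(-20, -16)))*(-1541) = (-805 + ((-269 - 254) + 0))*(-1541) = (-805 + (-523 + 0))*(-1541) = (-805 - 523)*(-1541) = -1328*(-1541) = 2046448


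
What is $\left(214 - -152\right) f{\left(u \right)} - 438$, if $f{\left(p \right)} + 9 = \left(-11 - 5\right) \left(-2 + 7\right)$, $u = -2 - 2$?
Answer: $-33012$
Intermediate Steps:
$u = -4$
$f{\left(p \right)} = -89$ ($f{\left(p \right)} = -9 + \left(-11 - 5\right) \left(-2 + 7\right) = -9 - 80 = -89$)
$\left(214 - -152\right) f{\left(u \right)} - 438 = \left(214 - -152\right) \left(-89\right) - 438 = \left(214 + 152\right) \left(-89\right) - 438 = 366 \left(-89\right) - 438 = -32574 - 438 = -33012$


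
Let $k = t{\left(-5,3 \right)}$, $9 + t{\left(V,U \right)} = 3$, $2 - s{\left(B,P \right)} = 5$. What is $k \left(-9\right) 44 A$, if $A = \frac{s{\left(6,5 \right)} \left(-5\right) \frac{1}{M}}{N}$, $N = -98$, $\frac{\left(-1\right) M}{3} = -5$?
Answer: $- \frac{1188}{49} \approx -24.245$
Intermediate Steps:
$M = 15$ ($M = \left(-3\right) \left(-5\right) = 15$)
$s{\left(B,P \right)} = -3$ ($s{\left(B,P \right)} = 2 - 5 = -3$)
$t{\left(V,U \right)} = -6$ ($t{\left(V,U \right)} = -9 + 3 = -6$)
$k = -6$
$A = - \frac{1}{98}$ ($A = \frac{\left(-3\right) \left(-5\right) \frac{1}{15}}{-98} = 15 \cdot \frac{1}{15} \left(- \frac{1}{98}\right) = 1 \left(- \frac{1}{98}\right) = - \frac{1}{98} \approx -0.010204$)
$k \left(-9\right) 44 A = \left(-6\right) \left(-9\right) 44 \left(- \frac{1}{98}\right) = 54 \cdot 44 \left(- \frac{1}{98}\right) = 2376 \left(- \frac{1}{98}\right) = - \frac{1188}{49}$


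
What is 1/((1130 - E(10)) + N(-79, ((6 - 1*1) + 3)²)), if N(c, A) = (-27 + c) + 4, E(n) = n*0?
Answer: 1/1028 ≈ 0.00097276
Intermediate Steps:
E(n) = 0
N(c, A) = -23 + c
1/((1130 - E(10)) + N(-79, ((6 - 1*1) + 3)²)) = 1/((1130 - 1*0) + (-23 - 79)) = 1/((1130 + 0) - 102) = 1/(1130 - 102) = 1/1028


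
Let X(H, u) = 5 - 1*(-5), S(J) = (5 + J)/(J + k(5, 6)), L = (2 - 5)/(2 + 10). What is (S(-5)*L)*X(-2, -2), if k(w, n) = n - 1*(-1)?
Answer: 0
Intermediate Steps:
L = -¼ (L = -3/12 = -3*1/12 = -¼ ≈ -0.25000)
k(w, n) = 1 + n (k(w, n) = n + 1 = 1 + n)
S(J) = (5 + J)/(7 + J) (S(J) = (5 + J)/(J + (1 + 6)) = (5 + J)/(J + 7) = (5 + J)/(7 + J))
X(H, u) = 10 (X(H, u) = 5 + 5 = 10)
(S(-5)*L)*X(-2, -2) = (((5 - 5)/(7 - 5))*(-¼))*10 = ((0/2)*(-¼))*10 = (((½)*0)*(-¼))*10 = (0*(-¼))*10 = 0*10 = 0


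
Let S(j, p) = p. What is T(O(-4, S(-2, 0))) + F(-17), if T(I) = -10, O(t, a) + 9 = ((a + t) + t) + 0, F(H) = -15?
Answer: -25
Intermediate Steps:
O(t, a) = -9 + a + 2*t (O(t, a) = -9 + (((a + t) + t) + 0) = -9 + ((a + 2*t) + 0) = -9 + (a + 2*t) = -9 + a + 2*t)
T(O(-4, S(-2, 0))) + F(-17) = -10 - 15 = -25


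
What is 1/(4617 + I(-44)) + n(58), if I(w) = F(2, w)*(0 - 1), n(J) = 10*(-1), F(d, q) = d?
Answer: -46149/4615 ≈ -9.9998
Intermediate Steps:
n(J) = -10
I(w) = -2 (I(w) = 2*(0 - 1) = 2*(-1) = -2)
1/(4617 + I(-44)) + n(58) = 1/(4617 - 2) - 10 = 1/4615 - 10 = -46149/4615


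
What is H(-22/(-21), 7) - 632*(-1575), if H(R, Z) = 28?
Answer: 995428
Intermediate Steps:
H(-22/(-21), 7) - 632*(-1575) = 28 - 632*(-1575) = 28 + 995400 = 995428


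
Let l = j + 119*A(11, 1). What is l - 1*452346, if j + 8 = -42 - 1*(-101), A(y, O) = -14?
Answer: -453961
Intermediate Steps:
j = 51 (j = -8 + (-42 - 1*(-101)) = -8 + (-42 + 101) = -8 + 59 = 51)
l = -1615 (l = 51 + 119*(-14) = 51 - 1666 = -1615)
l - 1*452346 = -1615 - 1*452346 = -1615 - 452346 = -453961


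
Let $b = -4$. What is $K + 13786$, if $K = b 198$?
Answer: $12994$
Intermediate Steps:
$K = -792$ ($K = \left(-4\right) 198 = -792$)
$K + 13786 = -792 + 13786 = 12994$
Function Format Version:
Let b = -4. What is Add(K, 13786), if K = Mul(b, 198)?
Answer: 12994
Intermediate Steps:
K = -792 (K = Mul(-4, 198) = -792)
Add(K, 13786) = Add(-792, 13786) = 12994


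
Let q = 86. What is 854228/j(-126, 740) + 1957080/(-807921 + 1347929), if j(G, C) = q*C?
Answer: 18307453907/1073940910 ≈ 17.047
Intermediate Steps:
j(G, C) = 86*C
854228/j(-126, 740) + 1957080/(-807921 + 1347929) = 854228/((86*740)) + 1957080/(-807921 + 1347929) = 854228/63640 + 1957080/540008 = 854228*(1/63640) + 1957080*(1/540008) = 213557/15910 + 244635/67501 = 18307453907/1073940910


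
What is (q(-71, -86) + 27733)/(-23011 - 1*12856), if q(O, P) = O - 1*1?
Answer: -27661/35867 ≈ -0.77121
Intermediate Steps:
q(O, P) = -1 + O (q(O, P) = O - 1 = -1 + O)
(q(-71, -86) + 27733)/(-23011 - 1*12856) = ((-1 - 71) + 27733)/(-23011 - 1*12856) = (-72 + 27733)/(-23011 - 12856) = 27661/(-35867) = 27661*(-1/35867) = -27661/35867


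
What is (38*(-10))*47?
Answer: -17860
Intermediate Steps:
(38*(-10))*47 = -380*47 = -17860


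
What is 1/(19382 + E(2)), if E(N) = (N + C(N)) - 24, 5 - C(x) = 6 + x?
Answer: 1/19357 ≈ 5.1661e-5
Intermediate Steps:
C(x) = -1 - x (C(x) = 5 - (6 + x) = 5 + (-6 - x) = -1 - x)
E(N) = -25 (E(N) = (N + (-1 - N)) - 24 = -1 - 24 = -25)
1/(19382 + E(2)) = 1/(19382 - 25) = 1/19357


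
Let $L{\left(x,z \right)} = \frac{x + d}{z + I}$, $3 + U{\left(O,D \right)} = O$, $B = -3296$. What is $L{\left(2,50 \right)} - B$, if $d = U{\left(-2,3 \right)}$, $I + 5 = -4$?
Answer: $\frac{135133}{41} \approx 3295.9$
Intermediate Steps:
$I = -9$ ($I = -5 - 4 = -9$)
$U{\left(O,D \right)} = -3 + O$
$d = -5$ ($d = -3 - 2 = -5$)
$L{\left(x,z \right)} = \frac{-5 + x}{-9 + z}$ ($L{\left(x,z \right)} = \frac{x - 5}{z - 9} = \frac{-5 + x}{-9 + z}$)
$L{\left(2,50 \right)} - B = \frac{-5 + 2}{-9 + 50} - -3296 = \frac{1}{41} \left(-3\right) + 3296 = - \frac{3}{41} + 3296 = \frac{135133}{41}$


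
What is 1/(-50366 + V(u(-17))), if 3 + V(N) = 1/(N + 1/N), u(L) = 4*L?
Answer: -4625/232956693 ≈ -1.9853e-5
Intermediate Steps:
V(N) = -3 + 1/(N + 1/N)
1/(-50366 + V(u(-17))) = 1/(-50366 + (-3 + 4*(-17) - 3*(4*(-17))**2)/(1 + (4*(-17))**2)) = 1/(-50366 + (-3 - 68 - 3*(-68)**2)/(1 + (-68)**2)) = 1/(-50366 + (-3 - 68 - 3*4624)/(1 + 4624)) = 1/(-50366 + (-3 - 68 - 13872)/4625) = 1/(-50366 + (1/4625)*(-13943)) = 1/(-50366 - 13943/4625) = 1/(-232956693/4625) = -4625/232956693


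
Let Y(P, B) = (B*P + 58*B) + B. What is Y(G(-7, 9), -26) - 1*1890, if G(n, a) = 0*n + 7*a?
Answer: -5062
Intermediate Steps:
G(n, a) = 7*a (G(n, a) = 0 + 7*a = 7*a)
Y(P, B) = 59*B + B*P (Y(P, B) = (58*B + B*P) + B = 59*B + B*P)
Y(G(-7, 9), -26) - 1*1890 = -26*(59 + 7*9) - 1*1890 = -26*(59 + 63) - 1890 = -26*122 - 1890 = -3172 - 1890 = -5062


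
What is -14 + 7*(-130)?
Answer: -924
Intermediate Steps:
-14 + 7*(-130) = -14 - 910 = -924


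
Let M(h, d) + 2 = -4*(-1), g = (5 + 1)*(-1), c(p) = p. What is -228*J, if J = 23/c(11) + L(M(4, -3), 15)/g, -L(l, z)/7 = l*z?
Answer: -93024/11 ≈ -8456.7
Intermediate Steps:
g = -6 (g = 6*(-1) = -6)
M(h, d) = 2 (M(h, d) = -2 - 4*(-1) = -2 + 4 = 2)
L(l, z) = -7*l*z
J = 408/11 (J = 23/11 - 7*2*15/(-6) = 23*(1/11) - 210*(-1/6) = 23/11 + 35 = 408/11 ≈ 37.091)
-228*J = -228*408/11 = -93024/11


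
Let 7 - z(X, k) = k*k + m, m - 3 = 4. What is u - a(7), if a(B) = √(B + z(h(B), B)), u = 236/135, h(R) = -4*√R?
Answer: 236/135 - I*√42 ≈ 1.7481 - 6.4807*I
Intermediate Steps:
m = 7 (m = 3 + 4 = 7)
u = 236/135 (u = 236*(1/135) = 236/135 ≈ 1.7481)
z(X, k) = -k² (z(X, k) = 7 - (k*k + 7) = 7 - (k² + 7) = 7 - (7 + k²) = 7 + (-7 - k²) = -k²)
a(B) = √(B - B²)
u - a(7) = 236/135 - √(7*(1 - 1*7)) = 236/135 - √(7*(1 - 7)) = 236/135 - √(7*(-6)) = 236/135 - √(-42) = 236/135 - I*√42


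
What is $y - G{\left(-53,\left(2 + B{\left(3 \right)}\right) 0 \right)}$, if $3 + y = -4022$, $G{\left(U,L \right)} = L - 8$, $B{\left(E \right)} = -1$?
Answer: $-4017$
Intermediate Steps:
$G{\left(U,L \right)} = -8 + L$
$y = -4025$ ($y = -3 - 4022 = -4025$)
$y - G{\left(-53,\left(2 + B{\left(3 \right)}\right) 0 \right)} = -4025 - \left(-8 + \left(2 - 1\right) 0\right) = -4025 - \left(-8 + 1 \cdot 0\right) = -4025 - \left(-8 + 0\right) = -4025 - -8 = -4025 + 8 = -4017$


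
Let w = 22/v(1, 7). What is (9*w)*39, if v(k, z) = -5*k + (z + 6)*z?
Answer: 3861/43 ≈ 89.791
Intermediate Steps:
v(k, z) = -5*k + z*(6 + z) (v(k, z) = -5*k + (6 + z)*z = -5*k + z*(6 + z))
w = 11/43 (w = 22/(7² - 5*1 + 6*7) = 22/(49 - 5 + 42) = 22/86 = 22*(1/86) = 11/43 ≈ 0.25581)
(9*w)*39 = (9*(11/43))*39 = (99/43)*39 = 3861/43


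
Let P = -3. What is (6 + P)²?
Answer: 9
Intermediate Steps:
(6 + P)² = (6 - 3)² = 3² = 9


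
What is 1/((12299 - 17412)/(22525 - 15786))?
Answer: -6739/5113 ≈ -1.3180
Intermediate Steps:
1/((12299 - 17412)/(22525 - 15786)) = 1/(-5113/6739) = -6739/5113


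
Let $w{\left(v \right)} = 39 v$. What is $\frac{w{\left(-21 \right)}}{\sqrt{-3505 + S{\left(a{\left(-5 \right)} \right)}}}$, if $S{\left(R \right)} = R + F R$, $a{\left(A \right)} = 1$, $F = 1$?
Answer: $\frac{819 i \sqrt{3503}}{3503} \approx 13.838 i$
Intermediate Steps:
$S{\left(R \right)} = 2 R$ ($S{\left(R \right)} = R + 1 R = R + R = 2 R$)
$\frac{w{\left(-21 \right)}}{\sqrt{-3505 + S{\left(a{\left(-5 \right)} \right)}}} = \frac{39 \left(-21\right)}{\sqrt{-3505 + 2 \cdot 1}} = - \frac{819}{\sqrt{-3505 + 2}} = - \frac{819}{\sqrt{-3503}} = - \frac{819}{i \sqrt{3503}} = - 819 \left(- \frac{i \sqrt{3503}}{3503}\right) = \frac{819 i \sqrt{3503}}{3503}$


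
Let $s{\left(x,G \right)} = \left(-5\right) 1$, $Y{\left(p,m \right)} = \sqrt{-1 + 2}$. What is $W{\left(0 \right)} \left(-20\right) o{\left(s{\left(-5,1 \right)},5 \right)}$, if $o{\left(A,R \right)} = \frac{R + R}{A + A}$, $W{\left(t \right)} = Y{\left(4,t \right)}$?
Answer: $20$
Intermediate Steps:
$Y{\left(p,m \right)} = 1$ ($Y{\left(p,m \right)} = \sqrt{1} = 1$)
$s{\left(x,G \right)} = -5$
$W{\left(t \right)} = 1$
$o{\left(A,R \right)} = \frac{R}{A}$ ($o{\left(A,R \right)} = \frac{2 R}{2 A} = 2 R \frac{1}{2 A} = \frac{R}{A}$)
$W{\left(0 \right)} \left(-20\right) o{\left(s{\left(-5,1 \right)},5 \right)} = 1 \left(-20\right) \frac{5}{-5} = - 20 \cdot 5 \left(- \frac{1}{5}\right) = \left(-20\right) \left(-1\right) = 20$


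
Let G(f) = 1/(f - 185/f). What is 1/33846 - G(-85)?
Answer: 288395/23827584 ≈ 0.012103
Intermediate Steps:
1/33846 - G(-85) = 1/33846 - (-85)/(-185 + (-85)²) = 1/33846 - (-85)/(-185 + 7225) = 1/33846 - (-85)/7040 = 1/33846 - 1*(-17/1408) = 1/33846 + 17/1408 = 288395/23827584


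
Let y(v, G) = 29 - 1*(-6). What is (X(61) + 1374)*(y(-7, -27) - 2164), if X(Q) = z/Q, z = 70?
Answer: -178589036/61 ≈ -2.9277e+6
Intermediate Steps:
y(v, G) = 35 (y(v, G) = 29 + 6 = 35)
X(Q) = 70/Q
(X(61) + 1374)*(y(-7, -27) - 2164) = (70/61 + 1374)*(35 - 2164) = (70*(1/61) + 1374)*(-2129) = (70/61 + 1374)*(-2129) = (83884/61)*(-2129) = -178589036/61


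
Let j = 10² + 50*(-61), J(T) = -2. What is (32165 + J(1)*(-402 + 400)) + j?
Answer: 29219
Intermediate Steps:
j = -2950 (j = 100 - 3050 = -2950)
(32165 + J(1)*(-402 + 400)) + j = (32165 - 2*(-402 + 400)) - 2950 = (32165 - 2*(-2)) - 2950 = (32165 + 4) - 2950 = 32169 - 2950 = 29219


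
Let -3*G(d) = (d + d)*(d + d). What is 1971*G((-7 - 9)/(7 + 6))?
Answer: -672768/169 ≈ -3980.9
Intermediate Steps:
G(d) = -4*d²/3 (G(d) = -(d + d)*(d + d)/3 = -2*d*2*d/3 = -4*d²/3)
1971*G((-7 - 9)/(7 + 6)) = 1971*(-4*(-7 - 9)²/(7 + 6)²/3) = 1971*(-4*(-16/13)²/3) = 1971*(-4/3*256/169) = 1971*(-1024/507) = -672768/169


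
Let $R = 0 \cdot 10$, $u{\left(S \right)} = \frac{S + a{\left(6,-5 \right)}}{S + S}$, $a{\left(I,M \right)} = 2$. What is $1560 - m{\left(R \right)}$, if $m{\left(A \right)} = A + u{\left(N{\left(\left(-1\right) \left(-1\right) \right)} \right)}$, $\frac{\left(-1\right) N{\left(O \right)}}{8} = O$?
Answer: $\frac{12477}{8} \approx 1559.6$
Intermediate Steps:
$N{\left(O \right)} = - 8 O$
$u{\left(S \right)} = \frac{2 + S}{2 S}$ ($u{\left(S \right)} = \frac{S + 2}{S + S} = \frac{2 + S}{2 S}$)
$R = 0$
$m{\left(A \right)} = \frac{3}{8} + A$ ($m{\left(A \right)} = A + \frac{2 - 8 \left(\left(-1\right) \left(-1\right)\right)}{2 \left(- 8 \left(\left(-1\right) \left(-1\right)\right)\right)} = A + \frac{2 - 8}{2 \left(\left(-8\right) 1\right)} = A + \frac{2 - 8}{2 \left(-8\right)} = A + \frac{1}{2} \left(- \frac{1}{8}\right) \left(-6\right) = A + \frac{3}{8} = \frac{3}{8} + A$)
$1560 - m{\left(R \right)} = 1560 - \left(\frac{3}{8} + 0\right) = 1560 - \frac{3}{8} = \frac{12477}{8}$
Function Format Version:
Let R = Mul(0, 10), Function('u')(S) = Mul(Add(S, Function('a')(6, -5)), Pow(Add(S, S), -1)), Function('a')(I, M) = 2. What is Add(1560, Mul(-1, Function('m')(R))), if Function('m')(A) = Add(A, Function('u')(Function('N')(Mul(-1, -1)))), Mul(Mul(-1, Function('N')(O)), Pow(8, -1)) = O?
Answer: Rational(12477, 8) ≈ 1559.6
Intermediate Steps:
Function('N')(O) = Mul(-8, O)
Function('u')(S) = Mul(Rational(1, 2), Pow(S, -1), Add(2, S)) (Function('u')(S) = Mul(Add(S, 2), Pow(Add(S, S), -1)) = Mul(Add(2, S), Pow(Mul(2, S), -1)) = Mul(Add(2, S), Mul(Rational(1, 2), Pow(S, -1))) = Mul(Rational(1, 2), Pow(S, -1), Add(2, S)))
R = 0
Function('m')(A) = Add(Rational(3, 8), A) (Function('m')(A) = Add(A, Mul(Rational(1, 2), Pow(Mul(-8, Mul(-1, -1)), -1), Add(2, Mul(-8, Mul(-1, -1))))) = Add(A, Mul(Rational(1, 2), Pow(Mul(-8, 1), -1), Add(2, Mul(-8, 1)))) = Add(A, Mul(Rational(1, 2), Pow(-8, -1), Add(2, -8))) = Add(A, Mul(Rational(1, 2), Rational(-1, 8), -6)) = Add(A, Rational(3, 8)) = Add(Rational(3, 8), A))
Add(1560, Mul(-1, Function('m')(R))) = Add(1560, Mul(-1, Add(Rational(3, 8), 0))) = Add(1560, Mul(-1, Rational(3, 8))) = Add(1560, Rational(-3, 8)) = Rational(12477, 8)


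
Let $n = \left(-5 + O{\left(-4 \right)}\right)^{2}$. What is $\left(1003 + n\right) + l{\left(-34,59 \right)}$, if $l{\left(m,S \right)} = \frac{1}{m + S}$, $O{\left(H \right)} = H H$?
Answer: $\frac{28101}{25} \approx 1124.0$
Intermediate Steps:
$O{\left(H \right)} = H^{2}$
$n = 121$ ($n = \left(-5 + \left(-4\right)^{2}\right)^{2} = \left(-5 + 16\right)^{2} = 11^{2} = 121$)
$l{\left(m,S \right)} = \frac{1}{S + m}$
$\left(1003 + n\right) + l{\left(-34,59 \right)} = \left(1003 + 121\right) + \frac{1}{59 - 34} = 1124 + \frac{1}{25} = \frac{28101}{25}$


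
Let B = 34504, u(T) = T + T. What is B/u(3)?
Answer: 17252/3 ≈ 5750.7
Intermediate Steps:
u(T) = 2*T
B/u(3) = 34504/((2*3)) = 34504/6 = 34504*(⅙) = 17252/3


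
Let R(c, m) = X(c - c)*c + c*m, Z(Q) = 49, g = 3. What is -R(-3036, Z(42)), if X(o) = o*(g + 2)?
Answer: 148764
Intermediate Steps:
X(o) = 5*o (X(o) = o*(3 + 2) = o*5 = 5*o)
R(c, m) = c*m (R(c, m) = (5*(c - c))*c + c*m = (5*0)*c + c*m = 0*c + c*m = 0 + c*m = c*m)
-R(-3036, Z(42)) = -(-3036)*49 = -1*(-148764) = 148764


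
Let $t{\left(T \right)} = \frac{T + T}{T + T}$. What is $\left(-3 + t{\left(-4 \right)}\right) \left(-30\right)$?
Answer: $60$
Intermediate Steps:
$t{\left(T \right)} = 1$ ($t{\left(T \right)} = \frac{2 T}{2 T} = 2 T \frac{1}{2 T} = 1$)
$\left(-3 + t{\left(-4 \right)}\right) \left(-30\right) = \left(-3 + 1\right) \left(-30\right) = \left(-2\right) \left(-30\right) = 60$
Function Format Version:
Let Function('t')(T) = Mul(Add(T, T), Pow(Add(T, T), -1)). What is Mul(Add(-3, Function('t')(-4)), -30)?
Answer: 60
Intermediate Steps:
Function('t')(T) = 1 (Function('t')(T) = Mul(Mul(2, T), Pow(Mul(2, T), -1)) = Mul(Mul(2, T), Mul(Rational(1, 2), Pow(T, -1))) = 1)
Mul(Add(-3, Function('t')(-4)), -30) = Mul(Add(-3, 1), -30) = Mul(-2, -30) = 60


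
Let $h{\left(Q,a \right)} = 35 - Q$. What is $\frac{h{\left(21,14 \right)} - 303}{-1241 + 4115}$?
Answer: $- \frac{289}{2874} \approx -0.10056$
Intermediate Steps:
$\frac{h{\left(21,14 \right)} - 303}{-1241 + 4115} = \frac{\left(35 - 21\right) - 303}{-1241 + 4115} = \frac{\left(35 - 21\right) - 303}{2874} = \left(14 - 303\right) \frac{1}{2874} = \left(-289\right) \frac{1}{2874} = - \frac{289}{2874}$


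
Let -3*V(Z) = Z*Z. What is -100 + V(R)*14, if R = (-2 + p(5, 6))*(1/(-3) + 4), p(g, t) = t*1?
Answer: -29804/27 ≈ -1103.9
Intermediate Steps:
p(g, t) = t
R = 44/3 (R = (-2 + 6)*(1/(-3) + 4) = 4*(-1/3 + 4) = 4*(11/3) = 44/3 ≈ 14.667)
V(Z) = -Z**2/3 (V(Z) = -Z*Z/3 = -Z**2/3)
-100 + V(R)*14 = -100 - (44/3)**2/3*14 = -100 - 1/3*1936/9*14 = -100 - 1936/27*14 = -100 - 27104/27 = -29804/27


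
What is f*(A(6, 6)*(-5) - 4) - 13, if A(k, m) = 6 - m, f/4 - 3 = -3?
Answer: -13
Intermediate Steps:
f = 0 (f = 12 + 4*(-3) = 12 - 12 = 0)
f*(A(6, 6)*(-5) - 4) - 13 = 0*((6 - 1*6)*(-5) - 4) - 13 = 0*((6 - 6)*(-5) - 4) - 13 = 0*(0*(-5) - 4) - 13 = 0*(0 - 4) - 13 = 0*(-4) - 13 = 0 - 13 = -13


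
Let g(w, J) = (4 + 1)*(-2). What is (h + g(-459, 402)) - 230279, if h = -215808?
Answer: -446097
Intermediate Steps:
g(w, J) = -10 (g(w, J) = 5*(-2) = -10)
(h + g(-459, 402)) - 230279 = (-215808 - 10) - 230279 = -215818 - 230279 = -446097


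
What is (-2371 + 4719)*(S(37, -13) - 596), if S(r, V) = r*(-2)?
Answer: -1573160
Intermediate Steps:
S(r, V) = -2*r
(-2371 + 4719)*(S(37, -13) - 596) = (-2371 + 4719)*(-2*37 - 596) = 2348*(-74 - 596) = 2348*(-670) = -1573160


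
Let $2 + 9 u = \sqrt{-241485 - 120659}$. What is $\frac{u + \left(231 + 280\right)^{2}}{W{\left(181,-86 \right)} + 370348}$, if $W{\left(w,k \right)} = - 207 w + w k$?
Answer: $\frac{2350087}{2855835} + \frac{4 i \sqrt{22634}}{2855835} \approx 0.82291 + 0.00021072 i$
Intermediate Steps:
$u = - \frac{2}{9} + \frac{4 i \sqrt{22634}}{9}$ ($u = - \frac{2}{9} + \frac{\sqrt{-241485 - 120659}}{9} = - \frac{2}{9} + \frac{\sqrt{-362144}}{9} = - \frac{2}{9} + \frac{4 i \sqrt{22634}}{9} \approx -0.22222 + 66.865 i$)
$W{\left(w,k \right)} = - 207 w + k w$
$\frac{u + \left(231 + 280\right)^{2}}{W{\left(181,-86 \right)} + 370348} = \frac{\left(- \frac{2}{9} + \frac{4 i \sqrt{22634}}{9}\right) + \left(231 + 280\right)^{2}}{181 \left(-207 - 86\right) + 370348} = \frac{\left(- \frac{2}{9} + \frac{4 i \sqrt{22634}}{9}\right) + 511^{2}}{181 \left(-293\right) + 370348} = \frac{\left(- \frac{2}{9} + \frac{4 i \sqrt{22634}}{9}\right) + 261121}{-53033 + 370348} = \frac{\frac{2350087}{9} + \frac{4 i \sqrt{22634}}{9}}{317315} = \left(\frac{2350087}{9} + \frac{4 i \sqrt{22634}}{9}\right) \frac{1}{317315} = \frac{2350087}{2855835} + \frac{4 i \sqrt{22634}}{2855835}$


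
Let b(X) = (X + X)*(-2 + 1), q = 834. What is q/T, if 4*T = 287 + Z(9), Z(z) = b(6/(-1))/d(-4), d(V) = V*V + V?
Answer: 139/12 ≈ 11.583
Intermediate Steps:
b(X) = -2*X (b(X) = (2*X)*(-1) = -2*X)
d(V) = V + V² (d(V) = V² + V = V + V²)
Z(z) = 1 (Z(z) = (-12/(-1))/((-4*(1 - 4))) = (-12*(-1))/((-4*(-3))) = -2*(-6)/12 = 12*(1/12) = 1)
T = 72 (T = (287 + 1)/4 = (¼)*288 = 72)
q/T = 834/72 = 834*(1/72) = 139/12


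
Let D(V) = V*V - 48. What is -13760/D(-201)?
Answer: -13760/40353 ≈ -0.34099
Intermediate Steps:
D(V) = -48 + V**2 (D(V) = V**2 - 48 = -48 + V**2)
-13760/D(-201) = -13760/(-48 + (-201)**2) = -13760/(-48 + 40401) = -13760/40353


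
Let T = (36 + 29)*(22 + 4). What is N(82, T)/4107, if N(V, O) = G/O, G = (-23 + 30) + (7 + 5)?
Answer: 19/6940830 ≈ 2.7374e-6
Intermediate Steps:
T = 1690 (T = 65*26 = 1690)
G = 19 (G = 7 + 12 = 19)
N(V, O) = 19/O
N(82, T)/4107 = (19/1690)/4107 = (19*(1/1690))*(1/4107) = (19/1690)*(1/4107) = 19/6940830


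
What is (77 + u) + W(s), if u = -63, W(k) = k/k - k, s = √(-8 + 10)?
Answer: 15 - √2 ≈ 13.586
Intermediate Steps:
s = √2 ≈ 1.4142
W(k) = 1 - k
(77 + u) + W(s) = (77 - 63) + (1 - √2) = 14 + (1 - √2) = 15 - √2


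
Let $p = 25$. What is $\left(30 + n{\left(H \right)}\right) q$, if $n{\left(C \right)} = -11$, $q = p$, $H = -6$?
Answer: $475$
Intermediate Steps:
$q = 25$
$\left(30 + n{\left(H \right)}\right) q = \left(30 - 11\right) 25 = 19 \cdot 25 = 475$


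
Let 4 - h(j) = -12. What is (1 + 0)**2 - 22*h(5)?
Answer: -351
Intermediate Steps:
h(j) = 16 (h(j) = 4 - 1*(-12) = 4 + 12 = 16)
(1 + 0)**2 - 22*h(5) = (1 + 0)**2 - 22*16 = 1**2 - 352 = 1 - 352 = -351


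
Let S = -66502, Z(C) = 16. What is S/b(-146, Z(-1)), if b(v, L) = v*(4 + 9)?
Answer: 33251/949 ≈ 35.038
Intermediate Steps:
b(v, L) = 13*v (b(v, L) = v*13 = 13*v)
S/b(-146, Z(-1)) = -66502/(13*(-146)) = -66502/(-1898) = -66502*(-1/1898) = 33251/949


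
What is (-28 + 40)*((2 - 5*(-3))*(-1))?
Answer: -204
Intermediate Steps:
(-28 + 40)*((2 - 5*(-3))*(-1)) = 12*((2 + 15)*(-1)) = 12*(17*(-1)) = 12*(-17) = -204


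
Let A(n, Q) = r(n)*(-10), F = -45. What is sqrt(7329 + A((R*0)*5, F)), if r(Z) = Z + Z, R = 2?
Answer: sqrt(7329) ≈ 85.610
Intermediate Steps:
r(Z) = 2*Z
A(n, Q) = -20*n (A(n, Q) = (2*n)*(-10) = -20*n)
sqrt(7329 + A((R*0)*5, F)) = sqrt(7329 - 20*2*0*5) = sqrt(7329 - 0*5) = sqrt(7329 - 20*0) = sqrt(7329 + 0) = sqrt(7329)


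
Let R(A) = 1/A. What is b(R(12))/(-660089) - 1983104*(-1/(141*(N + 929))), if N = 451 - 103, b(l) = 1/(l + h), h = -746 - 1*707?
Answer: 22822853252784044/2072213301847755 ≈ 11.014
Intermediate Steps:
h = -1453 (h = -746 - 707 = -1453)
b(l) = 1/(-1453 + l) (b(l) = 1/(l - 1453) = 1/(-1453 + l))
N = 348
b(R(12))/(-660089) - 1983104*(-1/(141*(N + 929))) = 1/(-1453 + 1/12*(-660089)) - 1983104*(-1/(141*(348 + 929))) = -1/660089/(-1453 + 1/12) - 1983104/(1277*(-141)) = -1/660089/(-17435/12) - 1983104/(-180057) = -12/17435*(-1/660089) - 1983104*(-1/180057) = 12/11508651715 + 1983104/180057 = 22822853252784044/2072213301847755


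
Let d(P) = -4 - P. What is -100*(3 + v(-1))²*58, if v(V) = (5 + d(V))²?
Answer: -284200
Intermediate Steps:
v(V) = (1 - V)² (v(V) = (5 + (-4 - V))² = (1 - V)²)
-100*(3 + v(-1))²*58 = -100*(3 + (-1 - 1)²)²*58 = -100*(3 + (-2)²)²*58 = -100*(3 + 4)²*58 = -100*7²*58 = -100*49*58 = -4900*58 = -284200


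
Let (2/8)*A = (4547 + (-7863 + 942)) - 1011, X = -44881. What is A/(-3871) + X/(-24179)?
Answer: 501118011/93596909 ≈ 5.3540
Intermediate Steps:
A = -13540 (A = 4*((4547 + (-7863 + 942)) - 1011) = 4*((4547 - 6921) - 1011) = 4*(-2374 - 1011) = 4*(-3385) = -13540)
A/(-3871) + X/(-24179) = -13540/(-3871) - 44881/(-24179) = -13540*(-1/3871) - 44881*(-1/24179) = 13540/3871 + 44881/24179 = 501118011/93596909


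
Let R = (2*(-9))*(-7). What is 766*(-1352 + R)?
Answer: -939116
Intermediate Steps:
R = 126 (R = -18*(-7) = 126)
766*(-1352 + R) = 766*(-1352 + 126) = 766*(-1226) = -939116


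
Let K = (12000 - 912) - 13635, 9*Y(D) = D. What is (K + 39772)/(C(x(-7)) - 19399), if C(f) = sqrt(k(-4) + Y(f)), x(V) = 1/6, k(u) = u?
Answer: -38994899850/20321345069 - 111675*I*sqrt(1290)/20321345069 ≈ -1.9189 - 0.00019738*I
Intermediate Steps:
x(V) = 1/6
Y(D) = D/9
C(f) = sqrt(-4 + f/9)
K = -2547 (K = 11088 - 13635 = -2547)
(K + 39772)/(C(x(-7)) - 19399) = (-2547 + 39772)/(sqrt(-36 + 1/6)/3 - 19399) = 37225/(sqrt(-215/6)/3 - 19399) = 37225/((I*sqrt(1290)/6)/3 - 19399) = 37225/(I*sqrt(1290)/18 - 19399) = 37225/(-19399 + I*sqrt(1290)/18)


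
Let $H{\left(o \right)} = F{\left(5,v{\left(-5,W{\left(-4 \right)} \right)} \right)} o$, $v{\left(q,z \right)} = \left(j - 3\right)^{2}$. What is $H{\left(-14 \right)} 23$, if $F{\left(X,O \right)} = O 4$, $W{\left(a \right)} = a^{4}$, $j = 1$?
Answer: $-5152$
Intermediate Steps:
$v{\left(q,z \right)} = 4$ ($v{\left(q,z \right)} = \left(1 - 3\right)^{2} = \left(-2\right)^{2} = 4$)
$F{\left(X,O \right)} = 4 O$
$H{\left(o \right)} = 16 o$ ($H{\left(o \right)} = 4 \cdot 4 o = 16 o$)
$H{\left(-14 \right)} 23 = 16 \left(-14\right) 23 = \left(-224\right) 23 = -5152$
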